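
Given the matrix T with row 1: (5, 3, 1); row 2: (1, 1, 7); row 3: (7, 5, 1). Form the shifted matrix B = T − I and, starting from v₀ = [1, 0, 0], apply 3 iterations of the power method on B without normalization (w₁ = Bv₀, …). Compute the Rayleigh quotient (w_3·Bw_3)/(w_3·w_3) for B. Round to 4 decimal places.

μ ≈ 8.7469

B = T − I has rows (4, 3, 1); (1, 0, 7); (7, 5, 0)
w1 = Bv₀ = (4, 1, 7)
w2 = Bw1 = (26, 53, 33)
w3 = Bw2 = (296, 257, 447)
Bw3 = (2402, 3425, 3357)
w3·Bw3 = 3091796; w3·w3 = 353474; μ ≈ 3091796/353474 = 8.7469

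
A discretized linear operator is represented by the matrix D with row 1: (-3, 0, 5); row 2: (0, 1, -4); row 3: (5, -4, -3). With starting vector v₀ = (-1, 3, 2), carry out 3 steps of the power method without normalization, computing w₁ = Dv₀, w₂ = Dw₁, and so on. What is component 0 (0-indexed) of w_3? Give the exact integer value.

w1 = Dv₀ = ((-3)·(-1) + 0·3 + 5·2; 0·(-1) + 1·3 + (-4)·2; 5·(-1) + (-4)·3 + (-3)·2) = (13, -5, -23)
w2 = Dw1 = ((-3)·13 + 0·(-5) + 5·(-23); 0·13 + 1·(-5) + (-4)·(-23); 5·13 + (-4)·(-5) + (-3)·(-23)) = (-154, 87, 154)
w3 = Dw2 = (1232, -529, -1580)
The requested component of w3 is 1232.

1232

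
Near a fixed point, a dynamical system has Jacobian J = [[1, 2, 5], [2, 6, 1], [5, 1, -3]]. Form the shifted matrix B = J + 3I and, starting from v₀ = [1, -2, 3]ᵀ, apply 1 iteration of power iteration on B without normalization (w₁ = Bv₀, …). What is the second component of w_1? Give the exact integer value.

-13

B = J + 3I has rows (4, 2, 5); (2, 9, 1); (5, 1, 0)
w1 = Bv₀ = (4·1 + 2·(-2) + 5·3; 2·1 + 9·(-2) + 1·3; 5·1 + 1·(-2) + 0·3) = (15, -13, 3)
Requested component of w1: -13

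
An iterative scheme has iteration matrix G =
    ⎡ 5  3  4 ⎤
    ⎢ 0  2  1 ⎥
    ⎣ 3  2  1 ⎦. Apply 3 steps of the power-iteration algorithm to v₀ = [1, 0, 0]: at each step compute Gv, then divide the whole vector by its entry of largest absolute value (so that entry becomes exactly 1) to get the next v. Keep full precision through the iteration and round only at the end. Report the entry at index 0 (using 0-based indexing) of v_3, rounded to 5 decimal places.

Gv0 = (5.000000, 0.000000, 3.000000); divide by 5.000000 → v1 = (1.000000, 0.000000, 0.600000)
Gv1 = (7.400000, 0.600000, 3.600000); divide by 7.400000 → v2 = (1.000000, 0.081081, 0.486486)
Gv2 = (7.189189, 0.648649, 3.648649); divide by 7.189189 → v3 = (1.000000, 0.090226, 0.507519)
Requested entry of v3: 266/266 = 1.00000

1.00000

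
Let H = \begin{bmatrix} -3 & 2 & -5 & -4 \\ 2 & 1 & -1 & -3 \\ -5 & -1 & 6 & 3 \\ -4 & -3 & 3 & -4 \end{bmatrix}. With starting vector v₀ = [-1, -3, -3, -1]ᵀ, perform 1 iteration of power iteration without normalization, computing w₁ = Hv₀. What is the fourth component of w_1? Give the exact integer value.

w1 = Hv₀ = ((-3)·(-1) + 2·(-3) + (-5)·(-3) + (-4)·(-1); 2·(-1) + 1·(-3) + (-1)·(-3) + (-3)·(-1); (-5)·(-1) + (-1)·(-3) + 6·(-3) + 3·(-1); (-4)·(-1) + (-3)·(-3) + 3·(-3) + (-4)·(-1)) = (16, 1, -13, 8)
The requested component of w1 is 8.

8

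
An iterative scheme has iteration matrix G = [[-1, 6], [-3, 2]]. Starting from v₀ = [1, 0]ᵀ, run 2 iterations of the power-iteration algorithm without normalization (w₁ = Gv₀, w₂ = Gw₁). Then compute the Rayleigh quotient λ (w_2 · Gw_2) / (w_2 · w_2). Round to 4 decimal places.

w1 = Gv₀ = ((-1)·1 + 6·0; (-3)·1 + 2·0) = (-1, -3)
w2 = Gw1 = ((-1)·(-1) + 6·(-3); (-3)·(-1) + 2·(-3)) = (-17, -3)
Gw2 = (-1, 45)
w2·Gw2 = (-17)·(-1) + (-3)·45 = -118; w2·w2 = (-17)·(-17) + (-3)·(-3) = 298
λ ≈ -118/298 = -0.3960

λ ≈ -0.3960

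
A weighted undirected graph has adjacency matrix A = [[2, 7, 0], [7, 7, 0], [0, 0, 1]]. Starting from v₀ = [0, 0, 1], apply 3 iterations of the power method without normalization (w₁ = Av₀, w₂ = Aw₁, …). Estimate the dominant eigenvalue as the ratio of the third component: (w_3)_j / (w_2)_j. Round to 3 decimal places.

1.000

w1 = Av₀ = (0, 0, 1)
w2 = Aw1 = (0, 0, 1)
w3 = Aw2 = (0, 0, 1)
Ratio at component: 1 / 1 = 1.000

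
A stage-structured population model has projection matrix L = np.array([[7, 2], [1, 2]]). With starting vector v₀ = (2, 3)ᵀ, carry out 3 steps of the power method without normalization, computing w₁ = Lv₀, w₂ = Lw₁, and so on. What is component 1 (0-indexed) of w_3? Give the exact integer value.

w1 = Lv₀ = (20, 8)
w2 = Lw1 = (156, 36)
w3 = Lw2 = (1164, 228)
The requested component of w3 is 228.

228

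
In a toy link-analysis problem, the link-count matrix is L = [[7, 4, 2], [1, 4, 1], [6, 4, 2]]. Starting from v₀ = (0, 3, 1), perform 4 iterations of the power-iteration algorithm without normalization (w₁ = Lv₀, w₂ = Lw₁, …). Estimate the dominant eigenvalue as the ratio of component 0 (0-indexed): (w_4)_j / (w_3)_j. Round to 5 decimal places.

λ ≈ 10.21014

w1 = Lv₀ = (14, 13, 14)
w2 = Lw1 = (178, 80, 164)
w3 = Lw2 = (1894, 662, 1716)
w4 = Lw3 = (19338, 6258, 17444)
Ratio at component: 19338 / 1894 = 10.21014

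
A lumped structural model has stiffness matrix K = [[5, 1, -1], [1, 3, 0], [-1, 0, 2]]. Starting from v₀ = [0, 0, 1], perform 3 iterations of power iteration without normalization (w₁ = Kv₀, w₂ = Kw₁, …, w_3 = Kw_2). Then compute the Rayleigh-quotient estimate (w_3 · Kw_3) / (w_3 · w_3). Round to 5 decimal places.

w1 = Kv₀ = (-1, 0, 2)
w2 = Kw1 = (-7, -1, 5)
w3 = Kw2 = (-41, -10, 17)
Kw3 = (-232, -71, 75)
w3·Kw3 = (-41)·(-232) + (-10)·(-71) + 17·75 = 11497; w3·w3 = (-41)·(-41) + (-10)·(-10) + 17·17 = 2070
λ ≈ 11497/2070 = 5.55411

5.55411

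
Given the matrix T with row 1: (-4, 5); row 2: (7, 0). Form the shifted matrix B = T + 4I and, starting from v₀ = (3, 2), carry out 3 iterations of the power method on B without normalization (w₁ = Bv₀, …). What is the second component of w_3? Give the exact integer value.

B = T + 4I has rows (0, 5); (7, 4)
w1 = Bv₀ = (10, 29)
w2 = Bw1 = (145, 186)
w3 = Bw2 = (930, 1759)
Requested component of w3: 1759

1759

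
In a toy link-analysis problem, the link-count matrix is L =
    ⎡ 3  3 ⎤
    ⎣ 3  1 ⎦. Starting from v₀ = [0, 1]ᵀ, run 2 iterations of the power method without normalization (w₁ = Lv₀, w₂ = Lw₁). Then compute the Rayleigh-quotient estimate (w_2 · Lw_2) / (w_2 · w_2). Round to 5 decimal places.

λ ≈ 5.13115

w1 = Lv₀ = (3·0 + 3·1; 3·0 + 1·1) = (3, 1)
w2 = Lw1 = (3·3 + 3·1; 3·3 + 1·1) = (12, 10)
Lw2 = (66, 46)
w2·Lw2 = 12·66 + 10·46 = 1252; w2·w2 = 12·12 + 10·10 = 244
λ ≈ 1252/244 = 5.13115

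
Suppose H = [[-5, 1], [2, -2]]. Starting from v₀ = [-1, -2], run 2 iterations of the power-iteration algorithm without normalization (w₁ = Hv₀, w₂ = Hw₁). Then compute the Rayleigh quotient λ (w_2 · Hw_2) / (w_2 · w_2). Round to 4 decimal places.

w1 = Hv₀ = (3, 2)
w2 = Hw1 = (-13, 2)
Hw2 = (67, -30)
w2·Hw2 = (-13)·67 + 2·(-30) = -931; w2·w2 = (-13)·(-13) + 2·2 = 173
λ ≈ -931/173 = -5.3815

λ ≈ -5.3815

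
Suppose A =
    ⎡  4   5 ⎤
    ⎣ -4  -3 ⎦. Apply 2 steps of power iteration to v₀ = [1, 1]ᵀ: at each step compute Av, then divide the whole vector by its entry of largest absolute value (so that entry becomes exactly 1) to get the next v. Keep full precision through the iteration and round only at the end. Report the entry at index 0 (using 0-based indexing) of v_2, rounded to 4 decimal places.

-0.0667

Av0 = (9.00000, -7.00000); divide by 9.00000 → v1 = (1.00000, -0.77778)
Av1 = (0.11111, -1.66667); divide by -1.66667 → v2 = (-0.06667, 1.00000)
Requested entry of v2: 1/-15 = -0.0667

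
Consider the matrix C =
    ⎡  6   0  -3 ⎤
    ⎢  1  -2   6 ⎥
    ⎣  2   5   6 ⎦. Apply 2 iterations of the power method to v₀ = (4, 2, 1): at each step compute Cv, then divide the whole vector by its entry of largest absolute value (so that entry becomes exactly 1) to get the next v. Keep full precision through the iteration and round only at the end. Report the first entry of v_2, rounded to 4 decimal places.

0.2500

Cv0 = (21.00000, 6.00000, 24.00000); divide by 24.00000 → v1 = (0.87500, 0.25000, 1.00000)
Cv1 = (2.25000, 6.37500, 9.00000); divide by 9.00000 → v2 = (0.25000, 0.70833, 1.00000)
Requested entry of v2: 54/216 = 0.2500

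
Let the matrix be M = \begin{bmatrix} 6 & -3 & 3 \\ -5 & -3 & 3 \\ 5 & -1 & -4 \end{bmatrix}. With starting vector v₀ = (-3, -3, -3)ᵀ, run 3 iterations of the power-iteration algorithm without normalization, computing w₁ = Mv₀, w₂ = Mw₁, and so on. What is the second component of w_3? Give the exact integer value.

w1 = Mv₀ = (6·(-3) + (-3)·(-3) + 3·(-3); (-5)·(-3) + (-3)·(-3) + 3·(-3); 5·(-3) + (-1)·(-3) + (-4)·(-3)) = (-18, 15, 0)
w2 = Mw1 = (6·(-18) + (-3)·15 + 3·0; (-5)·(-18) + (-3)·15 + 3·0; 5·(-18) + (-1)·15 + (-4)·0) = (-153, 45, -105)
w3 = Mw2 = (-1368, 315, -390)
The requested component of w3 is 315.

315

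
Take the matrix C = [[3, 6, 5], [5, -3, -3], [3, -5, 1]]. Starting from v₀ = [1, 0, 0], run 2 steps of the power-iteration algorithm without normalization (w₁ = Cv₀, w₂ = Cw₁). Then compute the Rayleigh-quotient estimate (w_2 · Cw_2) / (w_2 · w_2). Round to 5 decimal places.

-1.01832

w1 = Cv₀ = (3, 5, 3)
w2 = Cw1 = (54, -9, -13)
Cw2 = (43, 336, 194)
w2·Cw2 = 54·43 + (-9)·336 + (-13)·194 = -3224; w2·w2 = 54·54 + (-9)·(-9) + (-13)·(-13) = 3166
λ ≈ -3224/3166 = -1.01832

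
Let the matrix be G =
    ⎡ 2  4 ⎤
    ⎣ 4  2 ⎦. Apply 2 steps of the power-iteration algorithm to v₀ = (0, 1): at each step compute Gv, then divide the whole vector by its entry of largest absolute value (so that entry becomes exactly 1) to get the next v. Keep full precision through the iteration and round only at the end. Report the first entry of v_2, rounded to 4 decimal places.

Gv0 = (4.00000, 2.00000); divide by 4.00000 → v1 = (1.00000, 0.50000)
Gv1 = (4.00000, 5.00000); divide by 5.00000 → v2 = (0.80000, 1.00000)
Requested entry of v2: 16/20 = 0.8000

0.8000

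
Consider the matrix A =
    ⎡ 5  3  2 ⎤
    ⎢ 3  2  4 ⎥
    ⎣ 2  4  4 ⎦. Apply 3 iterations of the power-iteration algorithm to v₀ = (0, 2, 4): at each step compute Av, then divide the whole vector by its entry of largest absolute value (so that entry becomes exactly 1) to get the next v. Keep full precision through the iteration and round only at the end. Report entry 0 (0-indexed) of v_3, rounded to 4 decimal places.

0.9724

Av0 = (14.00000, 20.00000, 24.00000); divide by 24.00000 → v1 = (0.58333, 0.83333, 1.00000)
Av1 = (7.41667, 7.41667, 8.50000); divide by 8.50000 → v2 = (0.87255, 0.87255, 1.00000)
Av2 = (8.98039, 8.36275, 9.23529); divide by 9.23529 → v3 = (0.97240, 0.90552, 1.00000)
Requested entry of v3: 1832/1884 = 0.9724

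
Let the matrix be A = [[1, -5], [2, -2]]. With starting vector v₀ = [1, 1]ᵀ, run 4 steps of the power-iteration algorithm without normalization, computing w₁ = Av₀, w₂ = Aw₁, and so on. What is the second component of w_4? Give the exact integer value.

56

w1 = Av₀ = (-4, 0)
w2 = Aw1 = (-4, -8)
w3 = Aw2 = (36, 8)
w4 = Aw3 = (-4, 56)
The requested component of w4 is 56.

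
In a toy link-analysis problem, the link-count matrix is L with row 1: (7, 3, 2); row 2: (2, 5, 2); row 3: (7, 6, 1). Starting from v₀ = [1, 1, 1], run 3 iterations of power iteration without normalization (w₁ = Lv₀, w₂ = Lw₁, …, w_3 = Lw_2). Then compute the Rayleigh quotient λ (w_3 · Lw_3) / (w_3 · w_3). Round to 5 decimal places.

λ ≈ 11.18761

w1 = Lv₀ = (7·1 + 3·1 + 2·1; 2·1 + 5·1 + 2·1; 7·1 + 6·1 + 1·1) = (12, 9, 14)
w2 = Lw1 = (7·12 + 3·9 + 2·14; 2·12 + 5·9 + 2·14; 7·12 + 6·9 + 1·14) = (139, 97, 152)
w3 = Lw2 = (1568, 1067, 1707)
Lw3 = (17591, 11885, 19085)
w3·Lw3 = 1568·17591 + 1067·11885 + 1707·19085 = 72842078; w3·w3 = 1568·1568 + 1067·1067 + 1707·1707 = 6510962
λ ≈ 72842078/6510962 = 11.18761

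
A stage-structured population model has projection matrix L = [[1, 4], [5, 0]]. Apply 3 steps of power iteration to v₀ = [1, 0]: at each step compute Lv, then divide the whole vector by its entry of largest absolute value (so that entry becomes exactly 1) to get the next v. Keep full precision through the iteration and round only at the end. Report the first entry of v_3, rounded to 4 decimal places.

Lv0 = (1.00000, 5.00000); divide by 5.00000 → v1 = (0.20000, 1.00000)
Lv1 = (4.20000, 1.00000); divide by 4.20000 → v2 = (1.00000, 0.23810)
Lv2 = (1.95238, 5.00000); divide by 5.00000 → v3 = (0.39048, 1.00000)
Requested entry of v3: 41/105 = 0.3905

0.3905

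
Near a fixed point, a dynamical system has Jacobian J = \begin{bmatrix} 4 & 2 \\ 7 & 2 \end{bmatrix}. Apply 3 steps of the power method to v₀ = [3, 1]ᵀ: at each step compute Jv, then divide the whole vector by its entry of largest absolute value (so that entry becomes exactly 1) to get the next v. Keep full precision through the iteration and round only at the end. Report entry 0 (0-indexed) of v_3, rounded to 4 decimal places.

0.6946

Jv0 = (14.00000, 23.00000); divide by 23.00000 → v1 = (0.60870, 1.00000)
Jv1 = (4.43478, 6.26087); divide by 6.26087 → v2 = (0.70833, 1.00000)
Jv2 = (4.83333, 6.95833); divide by 6.95833 → v3 = (0.69461, 1.00000)
Requested entry of v3: 696/1002 = 0.6946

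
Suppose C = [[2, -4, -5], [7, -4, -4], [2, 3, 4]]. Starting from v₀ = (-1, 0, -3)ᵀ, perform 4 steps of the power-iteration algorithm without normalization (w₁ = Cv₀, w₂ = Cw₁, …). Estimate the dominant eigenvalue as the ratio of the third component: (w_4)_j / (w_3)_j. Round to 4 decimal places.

w1 = Cv₀ = (2·(-1) + (-4)·0 + (-5)·(-3); 7·(-1) + (-4)·0 + (-4)·(-3); 2·(-1) + 3·0 + 4·(-3)) = (13, 5, -14)
w2 = Cw1 = (2·13 + (-4)·5 + (-5)·(-14); 7·13 + (-4)·5 + (-4)·(-14); 2·13 + 3·5 + 4·(-14)) = (76, 127, -15)
w3 = Cw2 = (-281, 84, 473)
w4 = Cw3 = (-3263, -4195, 1582)
Ratio at component: 1582 / 473 = 3.3446

λ ≈ 3.3446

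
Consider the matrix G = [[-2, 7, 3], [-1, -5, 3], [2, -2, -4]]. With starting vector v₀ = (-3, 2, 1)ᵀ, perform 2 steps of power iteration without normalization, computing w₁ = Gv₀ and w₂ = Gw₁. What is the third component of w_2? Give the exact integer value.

w1 = Gv₀ = (23, -4, -14)
w2 = Gw1 = (-116, -45, 110)
The requested component of w2 is 110.

110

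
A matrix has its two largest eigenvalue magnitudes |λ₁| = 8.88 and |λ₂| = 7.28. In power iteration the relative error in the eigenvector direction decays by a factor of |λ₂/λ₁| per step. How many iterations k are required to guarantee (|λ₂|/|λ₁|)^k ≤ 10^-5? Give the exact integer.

|λ₂/λ₁| = 7.28/8.88 = 0.81982
Need k ≥ ln(10^-5) / ln(0.81982) = -11.5129 / -0.1987 ≈ 57.950
Smallest integer k satisfying the bound: 58

58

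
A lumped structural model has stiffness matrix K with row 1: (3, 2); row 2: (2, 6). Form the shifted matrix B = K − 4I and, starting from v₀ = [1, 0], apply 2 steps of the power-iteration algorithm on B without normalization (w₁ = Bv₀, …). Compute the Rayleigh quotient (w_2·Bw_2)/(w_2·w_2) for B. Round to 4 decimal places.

μ ≈ 0.7931

B = K − 4I has rows (-1, 2); (2, 2)
w1 = Bv₀ = ((-1)·1 + 2·0; 2·1 + 2·0) = (-1, 2)
w2 = Bw1 = ((-1)·(-1) + 2·2; 2·(-1) + 2·2) = (5, 2)
Bw2 = (-1, 14)
w2·Bw2 = 23; w2·w2 = 29; μ ≈ 23/29 = 0.7931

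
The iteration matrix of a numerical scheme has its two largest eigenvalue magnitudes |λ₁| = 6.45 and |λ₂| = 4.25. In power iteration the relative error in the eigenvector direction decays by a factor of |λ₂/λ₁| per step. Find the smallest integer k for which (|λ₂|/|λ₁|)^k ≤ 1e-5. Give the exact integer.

|λ₂/λ₁| = 4.25/6.45 = 0.65891
Need k ≥ ln(1e-5) / ln(0.65891) = -11.5129 / -0.4172 ≈ 27.598
Smallest integer k satisfying the bound: 28

28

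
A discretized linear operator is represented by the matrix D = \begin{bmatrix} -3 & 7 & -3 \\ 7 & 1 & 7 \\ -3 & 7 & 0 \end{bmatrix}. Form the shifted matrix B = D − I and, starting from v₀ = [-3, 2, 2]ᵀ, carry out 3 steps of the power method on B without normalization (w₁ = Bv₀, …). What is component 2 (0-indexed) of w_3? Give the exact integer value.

B = D − I has rows (-4, 7, -3); (7, 0, 7); (-3, 7, -1)
w1 = Bv₀ = ((-4)·(-3) + 7·2 + (-3)·2; 7·(-3) + 0·2 + 7·2; (-3)·(-3) + 7·2 + (-1)·2) = (20, -7, 21)
w2 = Bw1 = ((-4)·20 + 7·(-7) + (-3)·21; 7·20 + 0·(-7) + 7·21; (-3)·20 + 7·(-7) + (-1)·21) = (-192, 287, -130)
w3 = Bw2 = (3167, -2254, 2715)
Requested component of w3: 2715

2715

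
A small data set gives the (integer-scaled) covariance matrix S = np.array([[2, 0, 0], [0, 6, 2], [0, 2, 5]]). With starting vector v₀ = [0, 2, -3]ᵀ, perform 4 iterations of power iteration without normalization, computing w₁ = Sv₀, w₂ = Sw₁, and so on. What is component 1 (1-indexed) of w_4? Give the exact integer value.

w1 = Sv₀ = (2·0 + 0·2 + 0·(-3); 0·0 + 6·2 + 2·(-3); 0·0 + 2·2 + 5·(-3)) = (0, 6, -11)
w2 = Sw1 = (2·0 + 0·6 + 0·(-11); 0·0 + 6·6 + 2·(-11); 0·0 + 2·6 + 5·(-11)) = (0, 14, -43)
w3 = Sw2 = (0, -2, -187)
w4 = Sw3 = (0, -386, -939)
The requested component of w4 is 0.

0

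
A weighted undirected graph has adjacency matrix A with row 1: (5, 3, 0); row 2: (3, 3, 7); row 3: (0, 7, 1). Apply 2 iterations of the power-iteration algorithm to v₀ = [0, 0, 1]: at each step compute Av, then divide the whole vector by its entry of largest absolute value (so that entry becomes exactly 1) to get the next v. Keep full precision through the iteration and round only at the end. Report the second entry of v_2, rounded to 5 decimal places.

0.56000

Av0 = (0.000000, 7.000000, 1.000000); divide by 7.000000 → v1 = (0.000000, 1.000000, 0.142857)
Av1 = (3.000000, 4.000000, 7.142857); divide by 7.142857 → v2 = (0.420000, 0.560000, 1.000000)
Requested entry of v2: 28/50 = 0.56000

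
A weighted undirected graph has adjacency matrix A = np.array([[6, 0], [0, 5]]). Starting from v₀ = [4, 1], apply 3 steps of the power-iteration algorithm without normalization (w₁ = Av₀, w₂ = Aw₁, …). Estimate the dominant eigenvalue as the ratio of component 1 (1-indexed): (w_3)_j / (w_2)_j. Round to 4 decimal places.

w1 = Av₀ = (6·4 + 0·1; 0·4 + 5·1) = (24, 5)
w2 = Aw1 = (6·24 + 0·5; 0·24 + 5·5) = (144, 25)
w3 = Aw2 = (864, 125)
Ratio at component: 864 / 144 = 6.0000

λ ≈ 6.0000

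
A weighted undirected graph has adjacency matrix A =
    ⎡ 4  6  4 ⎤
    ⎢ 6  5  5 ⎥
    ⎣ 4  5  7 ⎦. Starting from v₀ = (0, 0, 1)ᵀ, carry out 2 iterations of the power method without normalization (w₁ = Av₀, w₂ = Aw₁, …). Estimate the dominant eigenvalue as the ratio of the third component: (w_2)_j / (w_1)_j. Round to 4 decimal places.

w1 = Av₀ = (4·0 + 6·0 + 4·1; 6·0 + 5·0 + 5·1; 4·0 + 5·0 + 7·1) = (4, 5, 7)
w2 = Aw1 = (4·4 + 6·5 + 4·7; 6·4 + 5·5 + 5·7; 4·4 + 5·5 + 7·7) = (74, 84, 90)
Ratio at component: 90 / 7 = 12.8571

λ ≈ 12.8571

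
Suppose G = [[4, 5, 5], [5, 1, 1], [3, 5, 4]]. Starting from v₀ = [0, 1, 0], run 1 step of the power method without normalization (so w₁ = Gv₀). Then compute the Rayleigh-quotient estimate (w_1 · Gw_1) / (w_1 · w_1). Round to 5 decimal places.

w1 = Gv₀ = (5, 1, 5)
Gw1 = (50, 31, 40)
w1·Gw1 = 5·50 + 1·31 + 5·40 = 481; w1·w1 = 5·5 + 1·1 + 5·5 = 51
λ ≈ 481/51 = 9.43137

λ ≈ 9.43137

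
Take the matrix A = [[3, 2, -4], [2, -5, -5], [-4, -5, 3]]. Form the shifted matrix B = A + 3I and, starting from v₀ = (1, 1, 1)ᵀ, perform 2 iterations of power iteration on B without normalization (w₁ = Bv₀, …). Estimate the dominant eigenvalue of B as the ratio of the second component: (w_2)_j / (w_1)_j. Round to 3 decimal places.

B = A + 3I has rows (6, 2, -4); (2, -2, -5); (-4, -5, 6)
w1 = Bv₀ = (4, -5, -3)
w2 = Bw1 = (26, 33, -9)
Ratio: 33/-5 = -6.600

-6.600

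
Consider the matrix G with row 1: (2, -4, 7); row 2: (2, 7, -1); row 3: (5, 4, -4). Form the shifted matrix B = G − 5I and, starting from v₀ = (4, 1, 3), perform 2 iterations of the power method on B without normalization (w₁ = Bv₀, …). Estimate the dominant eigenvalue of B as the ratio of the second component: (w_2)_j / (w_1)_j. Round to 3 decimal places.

B = G − 5I has rows (-3, -4, 7); (2, 2, -1); (5, 4, -9)
w1 = Bv₀ = ((-3)·4 + (-4)·1 + 7·3; 2·4 + 2·1 + (-1)·3; 5·4 + 4·1 + (-9)·3) = (5, 7, -3)
w2 = Bw1 = ((-3)·5 + (-4)·7 + 7·(-3); 2·5 + 2·7 + (-1)·(-3); 5·5 + 4·7 + (-9)·(-3)) = (-64, 27, 80)
Ratio: 27/7 = 3.857

3.857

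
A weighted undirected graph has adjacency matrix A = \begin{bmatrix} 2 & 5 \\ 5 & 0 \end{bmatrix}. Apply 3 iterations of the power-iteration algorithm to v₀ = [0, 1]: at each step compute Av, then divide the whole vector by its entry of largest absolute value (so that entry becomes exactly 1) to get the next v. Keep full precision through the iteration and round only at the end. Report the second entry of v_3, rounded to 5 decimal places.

Av0 = (5.000000, 0.000000); divide by 5.000000 → v1 = (1.000000, 0.000000)
Av1 = (2.000000, 5.000000); divide by 5.000000 → v2 = (0.400000, 1.000000)
Av2 = (5.800000, 2.000000); divide by 5.800000 → v3 = (1.000000, 0.344828)
Requested entry of v3: 50/145 = 0.34483

0.34483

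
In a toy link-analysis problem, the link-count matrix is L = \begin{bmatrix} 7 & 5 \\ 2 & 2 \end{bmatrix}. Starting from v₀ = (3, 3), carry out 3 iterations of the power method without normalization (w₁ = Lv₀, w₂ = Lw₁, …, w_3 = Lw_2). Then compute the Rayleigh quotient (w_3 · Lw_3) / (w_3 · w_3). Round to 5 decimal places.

λ ≈ 8.53135

w1 = Lv₀ = (7·3 + 5·3; 2·3 + 2·3) = (36, 12)
w2 = Lw1 = (7·36 + 5·12; 2·36 + 2·12) = (312, 96)
w3 = Lw2 = (2664, 816)
Lw3 = (22728, 6960)
w3·Lw3 = 2664·22728 + 816·6960 = 66226752; w3·w3 = 2664·2664 + 816·816 = 7762752
λ ≈ 66226752/7762752 = 8.53135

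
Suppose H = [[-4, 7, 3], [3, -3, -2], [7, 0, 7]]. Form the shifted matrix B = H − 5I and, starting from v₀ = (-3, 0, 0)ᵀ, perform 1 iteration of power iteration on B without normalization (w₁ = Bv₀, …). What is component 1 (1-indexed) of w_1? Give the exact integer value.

B = H − 5I has rows (-9, 7, 3); (3, -8, -2); (7, 0, 2)
w1 = Bv₀ = (27, -9, -21)
Requested component of w1: 27

27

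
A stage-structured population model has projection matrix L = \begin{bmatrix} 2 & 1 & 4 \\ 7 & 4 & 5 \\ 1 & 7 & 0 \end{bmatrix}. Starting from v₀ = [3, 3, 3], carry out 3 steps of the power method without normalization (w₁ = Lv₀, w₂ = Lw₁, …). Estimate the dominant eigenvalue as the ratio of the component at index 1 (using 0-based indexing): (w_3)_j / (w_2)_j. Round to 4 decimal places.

10.7255

w1 = Lv₀ = (2·3 + 1·3 + 4·3; 7·3 + 4·3 + 5·3; 1·3 + 7·3 + 0·3) = (21, 48, 24)
w2 = Lw1 = (2·21 + 1·48 + 4·24; 7·21 + 4·48 + 5·24; 1·21 + 7·48 + 0·24) = (186, 459, 357)
w3 = Lw2 = (2259, 4923, 3399)
Ratio at component: 4923 / 459 = 10.7255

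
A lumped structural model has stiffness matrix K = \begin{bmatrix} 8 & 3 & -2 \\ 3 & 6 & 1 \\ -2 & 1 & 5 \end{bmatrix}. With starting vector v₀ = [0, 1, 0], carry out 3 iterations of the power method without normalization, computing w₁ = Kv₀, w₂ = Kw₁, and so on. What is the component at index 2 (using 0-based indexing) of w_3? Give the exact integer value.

-9

w1 = Kv₀ = (3, 6, 1)
w2 = Kw1 = (40, 46, 5)
w3 = Kw2 = (448, 401, -9)
The requested component of w3 is -9.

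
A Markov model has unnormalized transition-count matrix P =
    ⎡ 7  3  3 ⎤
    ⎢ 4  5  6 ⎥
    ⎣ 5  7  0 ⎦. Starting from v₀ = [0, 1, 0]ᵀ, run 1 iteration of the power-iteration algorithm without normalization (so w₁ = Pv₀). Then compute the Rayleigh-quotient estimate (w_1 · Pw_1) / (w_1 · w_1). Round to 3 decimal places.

w1 = Pv₀ = (3, 5, 7)
Pw1 = (57, 79, 50)
w1·Pw1 = 3·57 + 5·79 + 7·50 = 916; w1·w1 = 3·3 + 5·5 + 7·7 = 83
λ ≈ 916/83 = 11.036

11.036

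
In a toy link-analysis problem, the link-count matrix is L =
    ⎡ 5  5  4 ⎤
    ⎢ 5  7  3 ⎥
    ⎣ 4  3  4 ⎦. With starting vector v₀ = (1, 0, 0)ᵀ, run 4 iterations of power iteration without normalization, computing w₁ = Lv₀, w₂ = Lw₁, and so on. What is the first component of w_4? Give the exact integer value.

12141

w1 = Lv₀ = (5, 5, 4)
w2 = Lw1 = (66, 72, 51)
w3 = Lw2 = (894, 987, 684)
w4 = Lw3 = (12141, 13431, 9273)
The requested component of w4 is 12141.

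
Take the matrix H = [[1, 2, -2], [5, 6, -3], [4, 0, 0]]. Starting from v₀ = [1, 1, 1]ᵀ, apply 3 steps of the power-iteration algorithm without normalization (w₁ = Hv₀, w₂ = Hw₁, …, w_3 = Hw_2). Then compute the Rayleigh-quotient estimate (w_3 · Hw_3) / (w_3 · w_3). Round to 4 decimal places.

7.1127

w1 = Hv₀ = (1·1 + 2·1 + (-2)·1; 5·1 + 6·1 + (-3)·1; 4·1 + 0·1 + 0·1) = (1, 8, 4)
w2 = Hw1 = (1·1 + 2·8 + (-2)·4; 5·1 + 6·8 + (-3)·4; 4·1 + 0·8 + 0·4) = (9, 41, 4)
w3 = Hw2 = (83, 279, 36)
Hw3 = (569, 1981, 332)
w3·Hw3 = 83·569 + 279·1981 + 36·332 = 611878; w3·w3 = 83·83 + 279·279 + 36·36 = 86026
λ ≈ 611878/86026 = 7.1127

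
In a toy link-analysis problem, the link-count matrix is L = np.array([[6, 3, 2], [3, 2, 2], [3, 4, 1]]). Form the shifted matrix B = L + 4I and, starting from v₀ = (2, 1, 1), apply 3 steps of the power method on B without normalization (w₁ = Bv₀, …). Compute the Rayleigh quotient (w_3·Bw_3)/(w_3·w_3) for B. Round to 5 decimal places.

B = L + 4I has rows (10, 3, 2); (3, 6, 2); (3, 4, 5)
w1 = Bv₀ = (25, 14, 15)
w2 = Bw1 = (322, 189, 206)
w3 = Bw2 = (4199, 2512, 2752)
Bw3 = (55030, 33173, 36405)
w3·Bw3 = 414588106; w3·w3 = 31515249; μ ≈ 414588106/31515249 = 13.15516

μ ≈ 13.15516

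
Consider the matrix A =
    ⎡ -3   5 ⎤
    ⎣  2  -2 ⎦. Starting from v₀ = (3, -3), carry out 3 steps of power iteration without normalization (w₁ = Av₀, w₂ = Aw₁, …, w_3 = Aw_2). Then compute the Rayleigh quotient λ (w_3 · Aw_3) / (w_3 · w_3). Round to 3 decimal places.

w1 = Av₀ = (-24, 12)
w2 = Aw1 = (132, -72)
w3 = Aw2 = (-756, 408)
Aw3 = (4308, -2328)
w3·Aw3 = (-756)·4308 + 408·(-2328) = -4206672; w3·w3 = (-756)·(-756) + 408·408 = 738000
λ ≈ -4206672/738000 = -5.700

λ ≈ -5.700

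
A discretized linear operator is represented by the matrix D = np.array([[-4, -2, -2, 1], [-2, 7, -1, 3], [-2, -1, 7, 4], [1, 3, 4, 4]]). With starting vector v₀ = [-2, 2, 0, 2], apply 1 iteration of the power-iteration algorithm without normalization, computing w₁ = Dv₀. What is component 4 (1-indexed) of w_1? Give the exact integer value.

w1 = Dv₀ = ((-4)·(-2) + (-2)·2 + (-2)·0 + 1·2; (-2)·(-2) + 7·2 + (-1)·0 + 3·2; (-2)·(-2) + (-1)·2 + 7·0 + 4·2; 1·(-2) + 3·2 + 4·0 + 4·2) = (6, 24, 10, 12)
The requested component of w1 is 12.

12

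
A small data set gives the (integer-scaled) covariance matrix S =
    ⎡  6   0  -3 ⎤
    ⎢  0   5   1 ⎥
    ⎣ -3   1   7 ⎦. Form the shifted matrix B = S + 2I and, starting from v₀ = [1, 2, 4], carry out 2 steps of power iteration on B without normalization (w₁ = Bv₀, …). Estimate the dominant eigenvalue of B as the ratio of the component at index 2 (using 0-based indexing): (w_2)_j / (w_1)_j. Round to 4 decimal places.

B = S + 2I has rows (8, 0, -3); (0, 7, 1); (-3, 1, 9)
w1 = Bv₀ = (8·1 + 0·2 + (-3)·4; 0·1 + 7·2 + 1·4; (-3)·1 + 1·2 + 9·4) = (-4, 18, 35)
w2 = Bw1 = (8·(-4) + 0·18 + (-3)·35; 0·(-4) + 7·18 + 1·35; (-3)·(-4) + 1·18 + 9·35) = (-137, 161, 345)
Ratio: 345/35 = 9.8571

μ ≈ 9.8571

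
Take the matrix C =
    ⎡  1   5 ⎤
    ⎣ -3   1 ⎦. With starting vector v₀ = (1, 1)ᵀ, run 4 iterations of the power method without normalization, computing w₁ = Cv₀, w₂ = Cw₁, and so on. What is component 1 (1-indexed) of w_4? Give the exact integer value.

w1 = Cv₀ = (1·1 + 5·1; (-3)·1 + 1·1) = (6, -2)
w2 = Cw1 = (1·6 + 5·(-2); (-3)·6 + 1·(-2)) = (-4, -20)
w3 = Cw2 = (-104, -8)
w4 = Cw3 = (-144, 304)
The requested component of w4 is -144.

-144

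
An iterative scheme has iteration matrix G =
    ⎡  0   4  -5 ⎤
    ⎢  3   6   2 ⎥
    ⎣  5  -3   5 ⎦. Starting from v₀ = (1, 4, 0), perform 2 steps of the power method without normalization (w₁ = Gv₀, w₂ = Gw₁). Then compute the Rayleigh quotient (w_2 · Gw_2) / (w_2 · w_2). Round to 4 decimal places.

7.3175

w1 = Gv₀ = (0·1 + 4·4 + (-5)·0; 3·1 + 6·4 + 2·0; 5·1 + (-3)·4 + 5·0) = (16, 27, -7)
w2 = Gw1 = (0·16 + 4·27 + (-5)·(-7); 3·16 + 6·27 + 2·(-7); 5·16 + (-3)·27 + 5·(-7)) = (143, 196, -36)
Gw2 = (964, 1533, -53)
w2·Gw2 = 143·964 + 196·1533 + (-36)·(-53) = 440228; w2·w2 = 143·143 + 196·196 + (-36)·(-36) = 60161
λ ≈ 440228/60161 = 7.3175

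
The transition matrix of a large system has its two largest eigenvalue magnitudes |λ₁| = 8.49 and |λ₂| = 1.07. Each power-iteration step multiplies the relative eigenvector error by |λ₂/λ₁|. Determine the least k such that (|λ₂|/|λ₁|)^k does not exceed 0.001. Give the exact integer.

|λ₂/λ₁| = 1.07/8.49 = 0.12603
Need k ≥ ln(0.001) / ln(0.12603) = -6.9078 / -2.0712 ≈ 3.335
Smallest integer k satisfying the bound: 4

4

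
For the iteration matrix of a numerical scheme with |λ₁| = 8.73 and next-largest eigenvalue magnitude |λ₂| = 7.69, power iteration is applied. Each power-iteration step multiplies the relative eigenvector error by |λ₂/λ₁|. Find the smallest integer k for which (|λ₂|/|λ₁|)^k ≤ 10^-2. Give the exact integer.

37

|λ₂/λ₁| = 7.69/8.73 = 0.88087
Need k ≥ ln(10^-2) / ln(0.88087) = -4.6052 / -0.1268 ≈ 36.306
Smallest integer k satisfying the bound: 37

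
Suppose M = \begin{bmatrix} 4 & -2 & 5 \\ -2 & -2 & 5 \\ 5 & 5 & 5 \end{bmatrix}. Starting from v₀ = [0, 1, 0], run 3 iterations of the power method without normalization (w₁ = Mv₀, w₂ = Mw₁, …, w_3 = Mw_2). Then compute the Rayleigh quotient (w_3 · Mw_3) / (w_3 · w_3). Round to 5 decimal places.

w1 = Mv₀ = (4·0 + (-2)·1 + 5·0; (-2)·0 + (-2)·1 + 5·0; 5·0 + 5·1 + 5·0) = (-2, -2, 5)
w2 = Mw1 = (4·(-2) + (-2)·(-2) + 5·5; (-2)·(-2) + (-2)·(-2) + 5·5; 5·(-2) + 5·(-2) + 5·5) = (21, 33, 5)
w3 = Mw2 = (43, -83, 295)
Mw3 = (1813, 1555, 1275)
w3·Mw3 = 43·1813 + (-83)·1555 + 295·1275 = 325019; w3·w3 = 43·43 + (-83)·(-83) + 295·295 = 95763
λ ≈ 325019/95763 = 3.39399

λ ≈ 3.39399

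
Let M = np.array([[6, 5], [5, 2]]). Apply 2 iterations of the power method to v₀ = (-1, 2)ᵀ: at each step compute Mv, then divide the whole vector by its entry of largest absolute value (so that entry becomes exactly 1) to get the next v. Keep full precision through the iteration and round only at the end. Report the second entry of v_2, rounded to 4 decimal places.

Mv0 = (4.00000, -1.00000); divide by 4.00000 → v1 = (1.00000, -0.25000)
Mv1 = (4.75000, 4.50000); divide by 4.75000 → v2 = (1.00000, 0.94737)
Requested entry of v2: 18/19 = 0.9474

0.9474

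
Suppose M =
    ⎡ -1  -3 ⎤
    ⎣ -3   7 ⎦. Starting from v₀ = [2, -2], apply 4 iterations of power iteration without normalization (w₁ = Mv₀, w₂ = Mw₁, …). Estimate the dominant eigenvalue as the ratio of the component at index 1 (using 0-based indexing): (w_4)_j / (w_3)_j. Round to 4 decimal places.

w1 = Mv₀ = ((-1)·2 + (-3)·(-2); (-3)·2 + 7·(-2)) = (4, -20)
w2 = Mw1 = ((-1)·4 + (-3)·(-20); (-3)·4 + 7·(-20)) = (56, -152)
w3 = Mw2 = (400, -1232)
w4 = Mw3 = (3296, -9824)
Ratio at component: -9824 / -1232 = 7.9740

7.9740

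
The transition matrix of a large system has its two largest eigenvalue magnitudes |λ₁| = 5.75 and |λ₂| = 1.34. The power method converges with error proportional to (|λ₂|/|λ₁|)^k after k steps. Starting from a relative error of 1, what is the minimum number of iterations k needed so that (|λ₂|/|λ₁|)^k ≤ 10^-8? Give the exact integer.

|λ₂/λ₁| = 1.34/5.75 = 0.23304
Need k ≥ ln(10^-8) / ln(0.23304) = -18.4207 / -1.4565 ≈ 12.647
Smallest integer k satisfying the bound: 13

13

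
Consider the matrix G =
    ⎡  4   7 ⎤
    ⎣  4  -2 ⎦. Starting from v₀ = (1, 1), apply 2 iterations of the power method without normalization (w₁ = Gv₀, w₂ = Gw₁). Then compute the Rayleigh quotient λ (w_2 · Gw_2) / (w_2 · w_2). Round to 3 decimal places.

w1 = Gv₀ = (11, 2)
w2 = Gw1 = (58, 40)
Gw2 = (512, 152)
w2·Gw2 = 58·512 + 40·152 = 35776; w2·w2 = 58·58 + 40·40 = 4964
λ ≈ 35776/4964 = 7.207

λ ≈ 7.207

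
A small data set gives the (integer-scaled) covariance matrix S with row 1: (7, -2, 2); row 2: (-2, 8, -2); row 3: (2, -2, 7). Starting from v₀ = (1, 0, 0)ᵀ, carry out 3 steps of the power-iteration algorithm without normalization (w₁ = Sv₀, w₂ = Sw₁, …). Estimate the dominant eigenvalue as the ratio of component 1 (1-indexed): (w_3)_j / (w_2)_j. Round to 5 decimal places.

9.31579

w1 = Sv₀ = (7·1 + (-2)·0 + 2·0; (-2)·1 + 8·0 + (-2)·0; 2·1 + (-2)·0 + 7·0) = (7, -2, 2)
w2 = Sw1 = (7·7 + (-2)·(-2) + 2·2; (-2)·7 + 8·(-2) + (-2)·2; 2·7 + (-2)·(-2) + 7·2) = (57, -34, 32)
w3 = Sw2 = (531, -450, 406)
Ratio at component: 531 / 57 = 9.31579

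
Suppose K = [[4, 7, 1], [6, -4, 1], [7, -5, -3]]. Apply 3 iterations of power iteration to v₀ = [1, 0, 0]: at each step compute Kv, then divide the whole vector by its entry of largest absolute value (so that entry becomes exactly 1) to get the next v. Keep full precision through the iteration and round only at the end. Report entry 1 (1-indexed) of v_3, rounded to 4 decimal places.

Kv0 = (4.00000, 6.00000, 7.00000); divide by 7.00000 → v1 = (0.57143, 0.85714, 1.00000)
Kv1 = (9.28571, 1.00000, -3.28571); divide by 9.28571 → v2 = (1.00000, 0.10769, -0.35385)
Kv2 = (4.40000, 5.21538, 7.52308); divide by 7.52308 → v3 = (0.58487, 0.69325, 1.00000)
Requested entry of v3: 286/489 = 0.5849

0.5849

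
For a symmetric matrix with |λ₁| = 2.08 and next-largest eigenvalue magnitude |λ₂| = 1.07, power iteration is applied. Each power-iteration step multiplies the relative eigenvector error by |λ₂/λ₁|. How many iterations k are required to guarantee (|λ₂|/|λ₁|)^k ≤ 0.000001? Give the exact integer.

21

|λ₂/λ₁| = 1.07/2.08 = 0.51442
Need k ≥ ln(0.000001) / ln(0.51442) = -13.8155 / -0.6647 ≈ 20.784
Smallest integer k satisfying the bound: 21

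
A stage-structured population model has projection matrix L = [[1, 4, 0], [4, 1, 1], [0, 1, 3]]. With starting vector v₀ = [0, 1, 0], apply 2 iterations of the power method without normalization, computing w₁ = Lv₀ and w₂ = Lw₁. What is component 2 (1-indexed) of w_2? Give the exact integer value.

18

w1 = Lv₀ = (4, 1, 1)
w2 = Lw1 = (8, 18, 4)
The requested component of w2 is 18.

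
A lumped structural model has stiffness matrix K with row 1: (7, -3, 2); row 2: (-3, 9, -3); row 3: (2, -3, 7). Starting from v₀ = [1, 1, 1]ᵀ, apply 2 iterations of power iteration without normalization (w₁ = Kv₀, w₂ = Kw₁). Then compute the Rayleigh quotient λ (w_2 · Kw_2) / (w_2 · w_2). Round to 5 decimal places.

w1 = Kv₀ = (6, 3, 6)
w2 = Kw1 = (45, -9, 45)
Kw2 = (432, -351, 432)
w2·Kw2 = 45·432 + (-9)·(-351) + 45·432 = 42039; w2·w2 = 45·45 + (-9)·(-9) + 45·45 = 4131
λ ≈ 42039/4131 = 10.17647

λ ≈ 10.17647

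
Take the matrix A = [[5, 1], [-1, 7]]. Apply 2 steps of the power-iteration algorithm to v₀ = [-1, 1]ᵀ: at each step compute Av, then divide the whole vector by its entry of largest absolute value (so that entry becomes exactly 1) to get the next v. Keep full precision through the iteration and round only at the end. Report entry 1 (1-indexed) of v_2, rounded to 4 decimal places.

Av0 = (-4.00000, 8.00000); divide by 8.00000 → v1 = (-0.50000, 1.00000)
Av1 = (-1.50000, 7.50000); divide by 7.50000 → v2 = (-0.20000, 1.00000)
Requested entry of v2: -12/60 = -0.2000

-0.2000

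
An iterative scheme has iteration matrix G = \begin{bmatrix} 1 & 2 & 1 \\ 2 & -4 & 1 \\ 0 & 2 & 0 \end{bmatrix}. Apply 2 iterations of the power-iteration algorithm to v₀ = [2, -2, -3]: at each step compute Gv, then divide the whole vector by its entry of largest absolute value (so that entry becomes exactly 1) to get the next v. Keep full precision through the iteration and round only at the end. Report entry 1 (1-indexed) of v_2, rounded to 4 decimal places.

-0.1800

Gv0 = (-5.00000, 9.00000, -4.00000); divide by 9.00000 → v1 = (-0.55556, 1.00000, -0.44444)
Gv1 = (1.00000, -5.55556, 2.00000); divide by -5.55556 → v2 = (-0.18000, 1.00000, -0.36000)
Requested entry of v2: 9/-50 = -0.1800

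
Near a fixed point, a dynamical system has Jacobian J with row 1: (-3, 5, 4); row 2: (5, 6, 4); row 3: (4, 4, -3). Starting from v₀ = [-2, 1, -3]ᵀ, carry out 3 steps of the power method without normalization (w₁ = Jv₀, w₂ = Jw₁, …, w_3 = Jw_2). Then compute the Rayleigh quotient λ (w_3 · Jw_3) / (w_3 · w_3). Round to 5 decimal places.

10.03933

w1 = Jv₀ = ((-3)·(-2) + 5·1 + 4·(-3); 5·(-2) + 6·1 + 4·(-3); 4·(-2) + 4·1 + (-3)·(-3)) = (-1, -16, 5)
w2 = Jw1 = ((-3)·(-1) + 5·(-16) + 4·5; 5·(-1) + 6·(-16) + 4·5; 4·(-1) + 4·(-16) + (-3)·5) = (-57, -81, -83)
w3 = Jw2 = (-566, -1103, -303)
Jw3 = (-5029, -10660, -5767)
w3·Jw3 = (-566)·(-5029) + (-1103)·(-10660) + (-303)·(-5767) = 16351795; w3·w3 = (-566)·(-566) + (-1103)·(-1103) + (-303)·(-303) = 1628774
λ ≈ 16351795/1628774 = 10.03933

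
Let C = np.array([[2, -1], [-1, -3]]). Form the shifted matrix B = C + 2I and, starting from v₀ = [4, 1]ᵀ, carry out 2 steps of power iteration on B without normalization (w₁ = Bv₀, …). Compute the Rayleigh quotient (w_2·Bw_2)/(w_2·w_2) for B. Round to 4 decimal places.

4.1850

B = C + 2I has rows (4, -1); (-1, -1)
w1 = Bv₀ = (15, -5)
w2 = Bw1 = (65, -10)
Bw2 = (270, -55)
w2·Bw2 = 18100; w2·w2 = 4325; μ ≈ 18100/4325 = 4.1850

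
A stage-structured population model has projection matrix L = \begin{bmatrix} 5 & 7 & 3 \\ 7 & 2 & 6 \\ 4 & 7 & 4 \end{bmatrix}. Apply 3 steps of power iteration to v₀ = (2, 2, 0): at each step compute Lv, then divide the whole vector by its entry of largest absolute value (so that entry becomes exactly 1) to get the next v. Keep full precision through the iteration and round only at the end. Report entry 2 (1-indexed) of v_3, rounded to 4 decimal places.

Lv0 = (24.00000, 18.00000, 22.00000); divide by 24.00000 → v1 = (1.00000, 0.75000, 0.91667)
Lv1 = (13.00000, 14.00000, 12.91667); divide by 14.00000 → v2 = (0.92857, 1.00000, 0.92262)
Lv2 = (14.41071, 14.03571, 14.40476); divide by 14.41071 → v3 = (1.00000, 0.97398, 0.99959)
Requested entry of v3: 4716/4842 = 0.9740

0.9740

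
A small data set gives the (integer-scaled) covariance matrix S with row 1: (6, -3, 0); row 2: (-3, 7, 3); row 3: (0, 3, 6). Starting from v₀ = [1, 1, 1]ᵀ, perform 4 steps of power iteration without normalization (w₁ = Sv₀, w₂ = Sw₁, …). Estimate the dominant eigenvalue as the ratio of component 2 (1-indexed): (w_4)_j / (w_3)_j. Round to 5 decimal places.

w1 = Sv₀ = (6·1 + (-3)·1 + 0·1; (-3)·1 + 7·1 + 3·1; 0·1 + 3·1 + 6·1) = (3, 7, 9)
w2 = Sw1 = (6·3 + (-3)·7 + 0·9; (-3)·3 + 7·7 + 3·9; 0·3 + 3·7 + 6·9) = (-3, 67, 75)
w3 = Sw2 = (-219, 703, 651)
w4 = Sw3 = (-3423, 7531, 6015)
Ratio at component: 7531 / 703 = 10.71266

λ ≈ 10.71266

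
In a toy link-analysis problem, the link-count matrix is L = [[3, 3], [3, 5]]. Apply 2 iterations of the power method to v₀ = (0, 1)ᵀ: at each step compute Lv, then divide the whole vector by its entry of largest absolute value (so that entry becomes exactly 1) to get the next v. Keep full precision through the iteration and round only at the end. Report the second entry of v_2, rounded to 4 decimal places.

1.0000

Lv0 = (3.00000, 5.00000); divide by 5.00000 → v1 = (0.60000, 1.00000)
Lv1 = (4.80000, 6.80000); divide by 6.80000 → v2 = (0.70588, 1.00000)
Requested entry of v2: 34/34 = 1.0000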